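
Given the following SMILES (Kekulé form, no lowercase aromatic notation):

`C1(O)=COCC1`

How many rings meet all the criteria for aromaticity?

0

The SMILES encodes a five-membered ring of four carbons and one oxygen, with one C=C double bond and two sp³ carbons.
The 5-membered ring with one oxygen has two sp³ carbons, so it is not fully conjugated — not aromatic (2,3-dihydrofuran).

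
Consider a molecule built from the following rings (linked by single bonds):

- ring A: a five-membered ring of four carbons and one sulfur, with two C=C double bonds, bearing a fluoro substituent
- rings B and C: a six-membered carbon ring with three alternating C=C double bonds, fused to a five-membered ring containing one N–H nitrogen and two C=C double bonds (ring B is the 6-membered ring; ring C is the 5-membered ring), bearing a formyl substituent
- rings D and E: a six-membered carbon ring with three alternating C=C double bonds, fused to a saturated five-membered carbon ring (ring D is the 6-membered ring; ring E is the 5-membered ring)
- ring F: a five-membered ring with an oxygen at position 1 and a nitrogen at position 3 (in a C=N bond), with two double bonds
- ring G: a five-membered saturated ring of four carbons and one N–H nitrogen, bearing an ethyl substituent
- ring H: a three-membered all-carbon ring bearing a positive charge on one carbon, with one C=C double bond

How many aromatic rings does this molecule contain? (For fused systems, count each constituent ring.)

Ring A has a continuous p-orbital overlap around the ring; 2 ring double bonds (4 π electrons) plus a heteroatom lone pair (2) give 6 π electrons. That satisfies 4n+2 with n=1, so ring A is aromatic (thiophene).
Rings B and C form a fused bicyclic system (with one N–H) with 9 sp² atoms and 10 π electrons from ring double bonds plus a heteroatom lone pair. 10 = 4(2)+2, so the system is aromatic and both rings count as aromatic (indole).
Ring D has a continuous p-orbital overlap around the ring; 3 ring double bonds give 6 π electrons. That satisfies 4n+2 with n=1, so ring D is aromatic (benzene ring).
Ring E has three sp³ carbons, so it is not fully conjugated — not aromatic (cyclopentane ring).
Ring F is fully conjugated (every ring atom contributes a p orbital); 2 ring double bonds (4 π electrons) plus a heteroatom lone pair (2) give 6 π electrons. Since 6 = 4n+2 (n=1), ring F is aromatic (oxazole).
Ring G has only sp³ atoms, so it is not fully conjugated — not aromatic (pyrrolidine).
Ring H has a continuous p-orbital overlap around the ring; 1 ring double bond (2 π electrons) plus the carbocation's empty p orbital (0, but keeps the ring conjugated) give 2 π electrons. That satisfies 4n+2 with n=0, so ring H is aromatic (cyclopropenyl cation).
Aromatic: A, B, C, D, F, H. Total: 6.

6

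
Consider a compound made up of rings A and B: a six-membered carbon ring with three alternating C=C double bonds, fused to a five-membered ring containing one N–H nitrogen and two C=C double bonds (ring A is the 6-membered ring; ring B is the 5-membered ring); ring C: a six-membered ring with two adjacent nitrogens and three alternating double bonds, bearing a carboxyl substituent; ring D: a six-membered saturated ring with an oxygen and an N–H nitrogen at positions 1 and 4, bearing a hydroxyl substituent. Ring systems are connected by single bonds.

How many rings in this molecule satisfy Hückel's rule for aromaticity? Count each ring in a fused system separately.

Rings A and B form a fused bicyclic system (with one N–H) with 9 sp² atoms and 10 π electrons from ring double bonds plus a heteroatom lone pair. 10 = 4(2)+2, so the system is aromatic and both rings count as aromatic (indole).
Ring C is fully conjugated (every ring atom contributes a p orbital); 3 ring double bonds give 6 π electrons. That satisfies 4n+2 with n=1, so ring C is aromatic (pyridazine).
Ring D has only sp³ atoms, so it is not fully conjugated — not aromatic (morpholine).
Aromatic: A, B, C. Total: 3.

3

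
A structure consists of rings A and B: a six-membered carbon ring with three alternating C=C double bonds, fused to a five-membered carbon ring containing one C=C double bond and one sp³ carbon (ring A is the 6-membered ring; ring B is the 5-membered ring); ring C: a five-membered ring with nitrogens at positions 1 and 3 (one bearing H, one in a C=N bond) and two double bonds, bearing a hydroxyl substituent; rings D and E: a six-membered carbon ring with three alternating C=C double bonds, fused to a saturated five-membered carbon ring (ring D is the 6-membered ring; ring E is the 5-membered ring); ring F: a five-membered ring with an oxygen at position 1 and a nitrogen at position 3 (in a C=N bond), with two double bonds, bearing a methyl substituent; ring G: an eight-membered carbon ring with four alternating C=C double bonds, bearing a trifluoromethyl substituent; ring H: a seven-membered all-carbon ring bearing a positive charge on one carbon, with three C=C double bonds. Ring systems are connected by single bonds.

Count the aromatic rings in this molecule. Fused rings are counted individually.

Ring A is fully conjugated (every ring atom contributes a p orbital); 3 ring double bonds give 6 π electrons. 6 = 4(1)+2, so ring A is aromatic (benzene ring).
Ring B has one sp³ carbon, so it is not fully conjugated — not aromatic (cyclopentene ring).
Ring C is fully conjugated (every ring atom contributes a p orbital); 2 ring double bonds (4 π electrons) plus a heteroatom lone pair (2) give 6 π electrons. Since 6 = 4n+2 (n=1), ring C is aromatic (imidazole).
Ring D is planar and fully conjugated; 3 ring double bonds give 6 π electrons. Since 6 = 4n+2 (n=1), ring D is aromatic (benzene ring).
Ring E has three sp³ carbons, so it is not fully conjugated — not aromatic (cyclopentane ring).
Ring F has a continuous p-orbital overlap around the ring; 2 ring double bonds (4 π electrons) plus a heteroatom lone pair (2) give 6 π electrons. That satisfies 4n+2 with n=1, so ring F is aromatic (oxazole).
Ring G has only sp² ring atoms; a planar conformation would have a fully conjugated π system of 8 electrons. But 8 = 4(2), which is 4n not 4n+2, so ring G is not aromatic (cyclooctatetraene) — cyclooctatetraene distorts into a non-planar tub to avoid antiaromaticity.
Ring H is planar and fully conjugated; 3 ring double bonds (6 π electrons) plus the carbocation's empty p orbital (0, but keeps the ring conjugated) give 6 π electrons. That satisfies 4n+2 with n=1, so ring H is aromatic (tropylium cation).
Aromatic: A, C, D, F, H. Total: 5.

5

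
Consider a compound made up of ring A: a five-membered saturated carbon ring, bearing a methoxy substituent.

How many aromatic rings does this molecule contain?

Ring A has only sp³ atoms, so it is not fully conjugated — not aromatic (cyclopentane).

0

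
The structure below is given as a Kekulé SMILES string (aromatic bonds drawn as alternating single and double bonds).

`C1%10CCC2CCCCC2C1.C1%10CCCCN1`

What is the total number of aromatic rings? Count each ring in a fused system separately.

0

The SMILES encodes two fused six-membered saturated carbon rings; a six-membered saturated ring of five carbons and one N–H nitrogen.
The 6-membered ring has only sp³ atoms, so it is not fully conjugated — not aromatic (cyclohexane ring).
The second 6-membered ring has only sp³ atoms, so it is not fully conjugated — not aromatic (cyclohexane ring).
The 6-membered ring with one N–H has only sp³ atoms, so it is not fully conjugated — not aromatic (piperidine).
None of the rings are aromatic. Total: 0.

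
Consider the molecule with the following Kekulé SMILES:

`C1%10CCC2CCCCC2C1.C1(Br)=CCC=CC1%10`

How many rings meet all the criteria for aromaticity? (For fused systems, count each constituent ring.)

The SMILES encodes two fused six-membered saturated carbon rings; a six-membered carbon ring with two isolated C=C double bonds and two sp³ carbons.
The 6-membered ring has only sp³ atoms, so it is not fully conjugated — not aromatic (cyclohexane ring).
The second 6-membered ring has only sp³ atoms, so it is not fully conjugated — not aromatic (cyclohexane ring).
The third 6-membered ring has two sp³ carbons, so it is not fully conjugated — not aromatic (1,4-cyclohexadiene).
None of the rings are aromatic. Total: 0.

0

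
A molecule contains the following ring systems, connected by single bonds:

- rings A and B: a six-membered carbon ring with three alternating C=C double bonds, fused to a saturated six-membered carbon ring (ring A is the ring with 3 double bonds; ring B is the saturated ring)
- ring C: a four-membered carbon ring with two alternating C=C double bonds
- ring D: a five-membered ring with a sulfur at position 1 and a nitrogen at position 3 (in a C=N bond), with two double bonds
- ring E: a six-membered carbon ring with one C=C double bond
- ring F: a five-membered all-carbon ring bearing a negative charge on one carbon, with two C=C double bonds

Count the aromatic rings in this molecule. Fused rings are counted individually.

Ring A has a continuous p-orbital overlap around the ring; 3 ring double bonds give 6 π electrons. 6 = 4(1)+2, so ring A is aromatic (benzene ring).
Ring B has four sp³ carbons, so it is not fully conjugated — not aromatic (cyclohexane ring).
Ring C has only sp² ring atoms; a planar conformation would have a fully conjugated π system of 4 electrons. But 4 = 4(1), which is 4n not 4n+2, so ring C is not aromatic (cyclobutadiene) — cyclobutadiene is antiaromatic and distorts to a rectangle.
Ring D has a continuous p-orbital overlap around the ring; 2 ring double bonds (4 π electrons) plus a heteroatom lone pair (2) give 6 π electrons. Since 6 = 4n+2 (n=1), ring D is aromatic (thiazole).
Ring E has four sp³ carbons, so it is not fully conjugated — not aromatic (cyclohexene).
Ring F is planar and fully conjugated; 2 ring double bonds (4 π electrons) plus the carbanion lone pair (2) give 6 π electrons. 6 = 4(1)+2, so ring F is aromatic (cyclopentadienyl anion).
Aromatic: A, D, F. Total: 3.

3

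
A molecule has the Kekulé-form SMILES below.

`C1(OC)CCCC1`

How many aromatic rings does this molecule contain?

The SMILES encodes a five-membered saturated carbon ring.
The 5-membered ring has only sp³ atoms, so it is not fully conjugated — not aromatic (cyclopentane).

0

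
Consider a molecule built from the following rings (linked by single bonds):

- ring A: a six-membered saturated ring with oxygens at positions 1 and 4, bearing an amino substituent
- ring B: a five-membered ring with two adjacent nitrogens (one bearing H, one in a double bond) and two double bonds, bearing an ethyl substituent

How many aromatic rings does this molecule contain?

1

Ring A has only sp³ atoms, so it is not fully conjugated — not aromatic (1,4-dioxane).
Ring B is fully conjugated (every ring atom contributes a p orbital); 2 ring double bonds (4 π electrons) plus a heteroatom lone pair (2) give 6 π electrons. That satisfies 4n+2 with n=1, so ring B is aromatic (pyrazole).
Aromatic: B. Total: 1.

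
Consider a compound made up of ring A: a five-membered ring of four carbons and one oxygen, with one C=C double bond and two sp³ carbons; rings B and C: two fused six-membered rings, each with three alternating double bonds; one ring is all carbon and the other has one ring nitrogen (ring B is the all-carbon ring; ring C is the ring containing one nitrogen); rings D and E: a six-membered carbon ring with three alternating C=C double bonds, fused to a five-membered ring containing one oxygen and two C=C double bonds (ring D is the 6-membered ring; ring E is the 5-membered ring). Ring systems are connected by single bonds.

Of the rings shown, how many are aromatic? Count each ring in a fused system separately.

4

Ring A has two sp³ carbons, so it is not fully conjugated — not aromatic (2,3-dihydrofuran).
Rings B and C form a fused bicyclic system (with one nitrogen) with 10 sp² atoms and 10 π electrons from ring double bonds. 10 = 4(2)+2, so the system is aromatic and both rings count as aromatic (quinoline).
Rings D and E form a fused bicyclic system (with one oxygen) with 9 sp² atoms and 10 π electrons from ring double bonds plus a heteroatom lone pair. 10 = 4(2)+2, so the system is aromatic and both rings count as aromatic (benzofuran).
Aromatic: B, C, D, E. Total: 4.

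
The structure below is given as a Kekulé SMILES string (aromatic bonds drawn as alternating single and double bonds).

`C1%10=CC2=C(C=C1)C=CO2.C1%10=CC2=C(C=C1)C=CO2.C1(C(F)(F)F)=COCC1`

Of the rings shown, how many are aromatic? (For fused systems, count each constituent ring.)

The SMILES encodes a six-membered carbon ring with three alternating C=C double bonds, fused to a five-membered ring containing one oxygen and two C=C double bonds; a six-membered carbon ring with three alternating C=C double bonds, fused to a five-membered ring containing one oxygen and two C=C double bonds; a five-membered ring of four carbons and one oxygen, with one C=C double bond and two sp³ carbons.
The fused 6/5-membered bicyclic (with one oxygen) is a single π system with 9 sp² atoms and 10 π electrons from ring double bonds plus a heteroatom lone pair. 10 = 4(2)+2, so the system is aromatic and both rings count as aromatic (benzofuran).
The fused 6/5-membered bicyclic (with one oxygen) is a single π system with 9 sp² atoms and 10 π electrons from ring double bonds plus a heteroatom lone pair. 10 = 4(2)+2, so the system is aromatic and both rings count as aromatic (benzofuran).
The 5-membered ring with one oxygen has two sp³ carbons, so it is not fully conjugated — not aromatic (2,3-dihydrofuran).
4 of the 5 rings are aromatic. Total: 4.

4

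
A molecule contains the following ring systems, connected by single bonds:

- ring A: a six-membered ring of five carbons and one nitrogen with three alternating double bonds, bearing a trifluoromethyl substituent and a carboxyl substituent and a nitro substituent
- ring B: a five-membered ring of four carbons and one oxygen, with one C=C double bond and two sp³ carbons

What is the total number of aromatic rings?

Ring A has a continuous p-orbital overlap around the ring; 3 ring double bonds give 6 π electrons. That satisfies 4n+2 with n=1, so ring A is aromatic (pyridine).
Ring B has two sp³ carbons, so it is not fully conjugated — not aromatic (2,3-dihydrofuran).
Aromatic: A. Total: 1.

1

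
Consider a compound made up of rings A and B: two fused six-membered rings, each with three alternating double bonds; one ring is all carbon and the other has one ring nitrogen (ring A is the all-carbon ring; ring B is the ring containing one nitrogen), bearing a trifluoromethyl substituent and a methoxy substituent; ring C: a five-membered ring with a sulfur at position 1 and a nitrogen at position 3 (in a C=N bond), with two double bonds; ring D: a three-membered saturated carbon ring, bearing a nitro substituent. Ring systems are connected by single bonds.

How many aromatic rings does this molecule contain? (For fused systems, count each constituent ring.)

3

Rings A and B form a fused bicyclic system (with one nitrogen) with 10 sp² atoms and 10 π electrons from ring double bonds. 10 = 4(2)+2, so the system is aromatic and both rings count as aromatic (quinoline).
Ring C is planar and fully conjugated; 2 ring double bonds (4 π electrons) plus a heteroatom lone pair (2) give 6 π electrons. That satisfies 4n+2 with n=1, so ring C is aromatic (thiazole).
Ring D has only sp³ atoms, so it is not fully conjugated — not aromatic (cyclopropane).
Aromatic: A, B, C. Total: 3.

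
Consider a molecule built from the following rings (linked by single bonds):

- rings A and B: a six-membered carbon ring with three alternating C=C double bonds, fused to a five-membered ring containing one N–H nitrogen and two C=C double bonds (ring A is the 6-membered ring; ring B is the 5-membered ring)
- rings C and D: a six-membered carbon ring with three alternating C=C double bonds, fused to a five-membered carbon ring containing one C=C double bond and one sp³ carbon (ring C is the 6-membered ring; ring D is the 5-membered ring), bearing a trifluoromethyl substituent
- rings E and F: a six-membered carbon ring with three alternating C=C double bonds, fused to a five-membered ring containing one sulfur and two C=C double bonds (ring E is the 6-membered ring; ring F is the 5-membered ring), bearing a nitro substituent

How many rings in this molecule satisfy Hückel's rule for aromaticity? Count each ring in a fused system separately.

5

Rings A and B form a fused bicyclic system (with one N–H) with 9 sp² atoms and 10 π electrons from ring double bonds plus a heteroatom lone pair. 10 = 4(2)+2, so the system is aromatic and both rings count as aromatic (indole).
Ring C is fully conjugated (every ring atom contributes a p orbital); 3 ring double bonds give 6 π electrons. Since 6 = 4n+2 (n=1), ring C is aromatic (benzene ring).
Ring D has one sp³ carbon, so it is not fully conjugated — not aromatic (cyclopentene ring).
Rings E and F form a fused bicyclic system (with one sulfur) with 9 sp² atoms and 10 π electrons from ring double bonds plus a heteroatom lone pair. 10 = 4(2)+2, so the system is aromatic and both rings count as aromatic (benzothiophene).
Aromatic: A, B, C, E, F. Total: 5.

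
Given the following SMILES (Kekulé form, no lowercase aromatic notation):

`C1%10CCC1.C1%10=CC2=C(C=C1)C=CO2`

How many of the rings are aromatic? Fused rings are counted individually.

2

The SMILES encodes a four-membered saturated carbon ring; a six-membered carbon ring with three alternating C=C double bonds, fused to a five-membered ring containing one oxygen and two C=C double bonds.
The 4-membered ring has only sp³ atoms, so it is not fully conjugated — not aromatic (cyclobutane).
The fused 6/5-membered bicyclic (with one oxygen) is a single π system with 9 sp² atoms and 10 π electrons from ring double bonds plus a heteroatom lone pair. 10 = 4(2)+2, so the system is aromatic and both rings count as aromatic (benzofuran).
2 of the 3 rings are aromatic. Total: 2.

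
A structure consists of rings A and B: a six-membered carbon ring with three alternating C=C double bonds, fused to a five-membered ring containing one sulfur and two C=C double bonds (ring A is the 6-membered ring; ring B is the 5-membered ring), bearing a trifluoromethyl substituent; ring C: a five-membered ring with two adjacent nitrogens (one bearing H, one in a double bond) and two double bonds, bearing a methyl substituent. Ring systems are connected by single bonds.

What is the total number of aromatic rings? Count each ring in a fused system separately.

3

Rings A and B form a fused bicyclic system (with one sulfur) with 9 sp² atoms and 10 π electrons from ring double bonds plus a heteroatom lone pair. 10 = 4(2)+2, so the system is aromatic and both rings count as aromatic (benzothiophene).
Ring C is fully conjugated (every ring atom contributes a p orbital); 2 ring double bonds (4 π electrons) plus a heteroatom lone pair (2) give 6 π electrons. 6 = 4(1)+2, so ring C is aromatic (pyrazole).
Aromatic: A, B, C. Total: 3.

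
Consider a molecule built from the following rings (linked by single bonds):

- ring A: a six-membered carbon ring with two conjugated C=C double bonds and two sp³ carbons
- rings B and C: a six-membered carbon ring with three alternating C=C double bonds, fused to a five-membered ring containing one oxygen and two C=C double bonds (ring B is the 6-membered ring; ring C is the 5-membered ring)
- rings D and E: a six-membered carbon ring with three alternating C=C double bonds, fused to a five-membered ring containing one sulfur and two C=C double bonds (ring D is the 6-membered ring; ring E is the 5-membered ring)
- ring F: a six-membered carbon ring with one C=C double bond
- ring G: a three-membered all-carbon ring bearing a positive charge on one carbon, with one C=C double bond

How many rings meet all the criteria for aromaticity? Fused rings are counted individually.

5

Ring A has two sp³ carbons, so it is not fully conjugated — not aromatic (1,3-cyclohexadiene).
Rings B and C form a fused bicyclic system (with one oxygen) with 9 sp² atoms and 10 π electrons from ring double bonds plus a heteroatom lone pair. 10 = 4(2)+2, so the system is aromatic and both rings count as aromatic (benzofuran).
Rings D and E form a fused bicyclic system (with one sulfur) with 9 sp² atoms and 10 π electrons from ring double bonds plus a heteroatom lone pair. 10 = 4(2)+2, so the system is aromatic and both rings count as aromatic (benzothiophene).
Ring F has four sp³ carbons, so it is not fully conjugated — not aromatic (cyclohexene).
Ring G has a continuous p-orbital overlap around the ring; 1 ring double bond (2 π electrons) plus the carbocation's empty p orbital (0, but keeps the ring conjugated) give 2 π electrons. Since 2 = 4n+2 (n=0), ring G is aromatic (cyclopropenyl cation).
Aromatic: B, C, D, E, G. Total: 5.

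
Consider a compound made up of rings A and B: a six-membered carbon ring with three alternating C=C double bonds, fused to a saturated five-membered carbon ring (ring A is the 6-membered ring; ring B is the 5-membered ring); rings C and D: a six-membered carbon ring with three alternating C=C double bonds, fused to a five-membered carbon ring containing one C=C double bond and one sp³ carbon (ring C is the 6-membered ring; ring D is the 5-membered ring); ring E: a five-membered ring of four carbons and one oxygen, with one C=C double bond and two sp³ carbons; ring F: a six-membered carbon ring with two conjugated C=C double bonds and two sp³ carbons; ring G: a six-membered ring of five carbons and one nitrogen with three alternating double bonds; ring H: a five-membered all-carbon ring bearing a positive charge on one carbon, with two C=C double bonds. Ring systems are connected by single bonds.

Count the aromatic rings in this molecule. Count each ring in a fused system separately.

Ring A is planar and fully conjugated; 3 ring double bonds give 6 π electrons. That satisfies 4n+2 with n=1, so ring A is aromatic (benzene ring).
Ring B has three sp³ carbons, so it is not fully conjugated — not aromatic (cyclopentane ring).
Ring C is planar and fully conjugated; 3 ring double bonds give 6 π electrons. 6 = 4(1)+2, so ring C is aromatic (benzene ring).
Ring D has one sp³ carbon, so it is not fully conjugated — not aromatic (cyclopentene ring).
Ring E has two sp³ carbons, so it is not fully conjugated — not aromatic (2,3-dihydrofuran).
Ring F has two sp³ carbons, so it is not fully conjugated — not aromatic (1,3-cyclohexadiene).
Ring G has a continuous p-orbital overlap around the ring; 3 ring double bonds give 6 π electrons. That satisfies 4n+2 with n=1, so ring G is aromatic (pyridine).
Ring H has only sp² ring atoms; a planar conformation would have a fully conjugated π system of 4 electrons. But 4 = 4(1), which is 4n not 4n+2, so ring H is not aromatic (cyclopentadienyl cation).
Aromatic: A, C, G. Total: 3.

3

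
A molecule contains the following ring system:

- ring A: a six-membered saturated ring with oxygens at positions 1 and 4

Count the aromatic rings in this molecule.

Ring A has only sp³ atoms, so it is not fully conjugated — not aromatic (1,4-dioxane).

0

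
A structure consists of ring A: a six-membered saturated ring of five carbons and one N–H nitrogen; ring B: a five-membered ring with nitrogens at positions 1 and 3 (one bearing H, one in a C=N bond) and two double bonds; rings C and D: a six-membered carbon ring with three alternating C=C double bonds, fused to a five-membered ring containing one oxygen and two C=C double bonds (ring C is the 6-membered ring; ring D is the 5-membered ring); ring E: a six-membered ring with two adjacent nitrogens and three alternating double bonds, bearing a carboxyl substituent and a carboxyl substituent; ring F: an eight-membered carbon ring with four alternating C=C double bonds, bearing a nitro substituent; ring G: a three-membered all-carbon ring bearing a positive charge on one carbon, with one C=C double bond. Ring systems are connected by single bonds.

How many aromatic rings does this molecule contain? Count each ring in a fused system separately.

5

Ring A has only sp³ atoms, so it is not fully conjugated — not aromatic (piperidine).
Ring B has a continuous p-orbital overlap around the ring; 2 ring double bonds (4 π electrons) plus a heteroatom lone pair (2) give 6 π electrons. 6 = 4(1)+2, so ring B is aromatic (imidazole).
Rings C and D form a fused bicyclic system (with one oxygen) with 9 sp² atoms and 10 π electrons from ring double bonds plus a heteroatom lone pair. 10 = 4(2)+2, so the system is aromatic and both rings count as aromatic (benzofuran).
Ring E is fully conjugated (every ring atom contributes a p orbital); 3 ring double bonds give 6 π electrons. 6 = 4(1)+2, so ring E is aromatic (pyridazine).
Ring F has only sp² ring atoms; a planar conformation would have a fully conjugated π system of 8 electrons. But 8 = 4(2), which is 4n not 4n+2, so ring F is not aromatic (cyclooctatetraene) — cyclooctatetraene distorts into a non-planar tub to avoid antiaromaticity.
Ring G is fully conjugated (every ring atom contributes a p orbital); 1 ring double bond (2 π electrons) plus the carbocation's empty p orbital (0, but keeps the ring conjugated) give 2 π electrons. Since 2 = 4n+2 (n=0), ring G is aromatic (cyclopropenyl cation).
Aromatic: B, C, D, E, G. Total: 5.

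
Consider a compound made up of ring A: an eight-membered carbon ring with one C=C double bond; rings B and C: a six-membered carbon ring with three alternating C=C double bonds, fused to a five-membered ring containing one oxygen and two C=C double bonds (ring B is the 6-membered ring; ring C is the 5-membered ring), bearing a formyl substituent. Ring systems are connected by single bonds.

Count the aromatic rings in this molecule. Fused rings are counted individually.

2

Ring A has six sp³ carbons, so it is not fully conjugated — not aromatic (cyclooctene).
Rings B and C form a fused bicyclic system (with one oxygen) with 9 sp² atoms and 10 π electrons from ring double bonds plus a heteroatom lone pair. 10 = 4(2)+2, so the system is aromatic and both rings count as aromatic (benzofuran).
Aromatic: B, C. Total: 2.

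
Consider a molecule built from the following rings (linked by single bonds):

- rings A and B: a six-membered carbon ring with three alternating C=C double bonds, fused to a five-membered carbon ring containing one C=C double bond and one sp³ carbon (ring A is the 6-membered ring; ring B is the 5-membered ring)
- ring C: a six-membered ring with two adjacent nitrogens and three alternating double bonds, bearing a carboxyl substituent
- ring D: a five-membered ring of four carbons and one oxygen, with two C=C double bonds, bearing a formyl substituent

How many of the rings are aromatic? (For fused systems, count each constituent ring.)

3

Ring A is planar and fully conjugated; 3 ring double bonds give 6 π electrons. That satisfies 4n+2 with n=1, so ring A is aromatic (benzene ring).
Ring B has one sp³ carbon, so it is not fully conjugated — not aromatic (cyclopentene ring).
Ring C has a continuous p-orbital overlap around the ring; 3 ring double bonds give 6 π electrons. 6 = 4(1)+2, so ring C is aromatic (pyridazine).
Ring D is planar and fully conjugated; 2 ring double bonds (4 π electrons) plus a heteroatom lone pair (2) give 6 π electrons. That satisfies 4n+2 with n=1, so ring D is aromatic (furan).
Aromatic: A, C, D. Total: 3.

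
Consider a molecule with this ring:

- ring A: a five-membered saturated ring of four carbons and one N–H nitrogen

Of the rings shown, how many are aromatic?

Ring A has only sp³ atoms, so it is not fully conjugated — not aromatic (pyrrolidine).

0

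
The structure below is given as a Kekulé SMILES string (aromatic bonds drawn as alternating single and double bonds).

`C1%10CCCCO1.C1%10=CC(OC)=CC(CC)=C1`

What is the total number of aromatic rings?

The SMILES encodes a six-membered saturated ring of five carbons and one oxygen; a six-membered carbon ring with three alternating C=C double bonds.
The 6-membered ring with one oxygen has only sp³ atoms, so it is not fully conjugated — not aromatic (tetrahydropyran).
The 6-membered ring is fully conjugated (every ring atom contributes a p orbital); 3 ring double bonds give 6 π electrons. That satisfies 4n+2 with n=1, so it is aromatic (benzene).
1 of the 2 rings is aromatic. Total: 1.

1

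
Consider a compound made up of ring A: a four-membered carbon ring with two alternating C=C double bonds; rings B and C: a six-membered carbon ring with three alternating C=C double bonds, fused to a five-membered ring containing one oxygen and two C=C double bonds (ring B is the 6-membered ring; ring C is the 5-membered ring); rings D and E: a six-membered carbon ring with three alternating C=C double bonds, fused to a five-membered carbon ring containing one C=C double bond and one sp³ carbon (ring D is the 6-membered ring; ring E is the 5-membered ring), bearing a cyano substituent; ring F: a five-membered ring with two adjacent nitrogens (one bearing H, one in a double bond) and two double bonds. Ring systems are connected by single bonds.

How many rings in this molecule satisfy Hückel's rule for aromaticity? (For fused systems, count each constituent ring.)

4

Ring A has only sp² ring atoms; a planar conformation would have a fully conjugated π system of 4 electrons. But 4 = 4(1), which is 4n not 4n+2, so ring A is not aromatic (cyclobutadiene) — cyclobutadiene is antiaromatic and distorts to a rectangle.
Rings B and C form a fused bicyclic system (with one oxygen) with 9 sp² atoms and 10 π electrons from ring double bonds plus a heteroatom lone pair. 10 = 4(2)+2, so the system is aromatic and both rings count as aromatic (benzofuran).
Ring D is planar and fully conjugated; 3 ring double bonds give 6 π electrons. 6 = 4(1)+2, so ring D is aromatic (benzene ring).
Ring E has one sp³ carbon, so it is not fully conjugated — not aromatic (cyclopentene ring).
Ring F is fully conjugated (every ring atom contributes a p orbital); 2 ring double bonds (4 π electrons) plus a heteroatom lone pair (2) give 6 π electrons. 6 = 4(1)+2, so ring F is aromatic (pyrazole).
Aromatic: B, C, D, F. Total: 4.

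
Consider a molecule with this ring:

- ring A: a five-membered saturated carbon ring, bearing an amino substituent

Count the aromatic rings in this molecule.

Ring A has only sp³ atoms, so it is not fully conjugated — not aromatic (cyclopentane).

0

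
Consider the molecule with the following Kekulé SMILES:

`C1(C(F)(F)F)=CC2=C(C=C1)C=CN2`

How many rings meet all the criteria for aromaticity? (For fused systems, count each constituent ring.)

The SMILES encodes a six-membered carbon ring with three alternating C=C double bonds, fused to a five-membered ring containing one N–H nitrogen and two C=C double bonds.
The fused 6/5-membered bicyclic (with one N–H) is a single π system with 9 sp² atoms and 10 π electrons from ring double bonds plus a heteroatom lone pair. 10 = 4(2)+2, so the system is aromatic and both rings count as aromatic (indole).
2 of the 2 rings are aromatic. Total: 2.

2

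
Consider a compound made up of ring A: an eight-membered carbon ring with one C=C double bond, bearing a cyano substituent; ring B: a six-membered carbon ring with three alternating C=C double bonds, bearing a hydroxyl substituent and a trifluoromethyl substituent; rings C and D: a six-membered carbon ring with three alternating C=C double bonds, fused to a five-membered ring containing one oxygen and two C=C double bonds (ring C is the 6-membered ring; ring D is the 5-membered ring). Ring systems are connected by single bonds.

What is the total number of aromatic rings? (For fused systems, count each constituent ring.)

Ring A has six sp³ carbons, so it is not fully conjugated — not aromatic (cyclooctene).
Ring B is fully conjugated (every ring atom contributes a p orbital); 3 ring double bonds give 6 π electrons. Since 6 = 4n+2 (n=1), ring B is aromatic (benzene).
Rings C and D form a fused bicyclic system (with one oxygen) with 9 sp² atoms and 10 π electrons from ring double bonds plus a heteroatom lone pair. 10 = 4(2)+2, so the system is aromatic and both rings count as aromatic (benzofuran).
Aromatic: B, C, D. Total: 3.

3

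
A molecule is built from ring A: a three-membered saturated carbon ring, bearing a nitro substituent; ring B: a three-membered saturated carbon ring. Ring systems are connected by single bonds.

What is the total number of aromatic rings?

0

Ring A has only sp³ atoms, so it is not fully conjugated — not aromatic (cyclopropane).
Ring B has only sp³ atoms, so it is not fully conjugated — not aromatic (cyclopropane).
No ring is aromatic. Total: 0.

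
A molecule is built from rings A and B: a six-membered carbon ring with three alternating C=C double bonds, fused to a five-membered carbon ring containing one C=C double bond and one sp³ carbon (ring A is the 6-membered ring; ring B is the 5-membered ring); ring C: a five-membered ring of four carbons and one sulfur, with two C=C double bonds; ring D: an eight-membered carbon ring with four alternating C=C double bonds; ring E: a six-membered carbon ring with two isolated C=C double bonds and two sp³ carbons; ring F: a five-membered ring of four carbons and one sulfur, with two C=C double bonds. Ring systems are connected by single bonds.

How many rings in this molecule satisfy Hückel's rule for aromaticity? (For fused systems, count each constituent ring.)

Ring A is planar and fully conjugated; 3 ring double bonds give 6 π electrons. That satisfies 4n+2 with n=1, so ring A is aromatic (benzene ring).
Ring B has one sp³ carbon, so it is not fully conjugated — not aromatic (cyclopentene ring).
Ring C is fully conjugated (every ring atom contributes a p orbital); 2 ring double bonds (4 π electrons) plus a heteroatom lone pair (2) give 6 π electrons. That satisfies 4n+2 with n=1, so ring C is aromatic (thiophene).
Ring D has only sp² ring atoms; a planar conformation would have a fully conjugated π system of 8 electrons. But 8 = 4(2), which is 4n not 4n+2, so ring D is not aromatic (cyclooctatetraene) — cyclooctatetraene distorts into a non-planar tub to avoid antiaromaticity.
Ring E has two sp³ carbons, so it is not fully conjugated — not aromatic (1,4-cyclohexadiene).
Ring F has a continuous p-orbital overlap around the ring; 2 ring double bonds (4 π electrons) plus a heteroatom lone pair (2) give 6 π electrons. That satisfies 4n+2 with n=1, so ring F is aromatic (thiophene).
Aromatic: A, C, F. Total: 3.

3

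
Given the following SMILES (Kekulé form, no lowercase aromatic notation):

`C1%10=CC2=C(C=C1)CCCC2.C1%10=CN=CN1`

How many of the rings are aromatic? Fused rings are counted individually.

2

The SMILES encodes a six-membered carbon ring with three alternating C=C double bonds, fused to a saturated six-membered carbon ring; a five-membered ring with nitrogens at positions 1 and 3 (one bearing H, one in a C=N bond) and two double bonds.
The 6-membered ring is fully conjugated (every ring atom contributes a p orbital); 3 ring double bonds give 6 π electrons. Since 6 = 4n+2 (n=1), it is aromatic (benzene ring).
The second 6-membered ring has four sp³ carbons, so it is not fully conjugated — not aromatic (cyclohexane ring).
The 5-membered ring with two nitrogens (one N–H, one =N–) is fully conjugated (every ring atom contributes a p orbital); 2 ring double bonds (4 π electrons) plus a heteroatom lone pair (2) give 6 π electrons. 6 = 4(1)+2, so it is aromatic (imidazole).
2 of the 3 rings are aromatic. Total: 2.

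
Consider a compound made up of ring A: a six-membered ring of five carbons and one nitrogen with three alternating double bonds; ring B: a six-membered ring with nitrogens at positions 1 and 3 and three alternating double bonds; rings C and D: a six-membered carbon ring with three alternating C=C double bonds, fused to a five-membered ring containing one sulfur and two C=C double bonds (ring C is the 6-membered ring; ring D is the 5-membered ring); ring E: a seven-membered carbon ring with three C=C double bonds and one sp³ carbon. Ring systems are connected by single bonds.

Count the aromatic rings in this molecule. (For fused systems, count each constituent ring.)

Ring A has a continuous p-orbital overlap around the ring; 3 ring double bonds give 6 π electrons. That satisfies 4n+2 with n=1, so ring A is aromatic (pyridine).
Ring B has a continuous p-orbital overlap around the ring; 3 ring double bonds give 6 π electrons. 6 = 4(1)+2, so ring B is aromatic (pyrimidine).
Rings C and D form a fused bicyclic system (with one sulfur) with 9 sp² atoms and 10 π electrons from ring double bonds plus a heteroatom lone pair. 10 = 4(2)+2, so the system is aromatic and both rings count as aromatic (benzothiophene).
Ring E has one sp³ carbon, so it is not fully conjugated — not aromatic (cycloheptatriene).
Aromatic: A, B, C, D. Total: 4.

4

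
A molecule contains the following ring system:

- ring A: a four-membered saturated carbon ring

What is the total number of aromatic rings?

Ring A has only sp³ atoms, so it is not fully conjugated — not aromatic (cyclobutane).

0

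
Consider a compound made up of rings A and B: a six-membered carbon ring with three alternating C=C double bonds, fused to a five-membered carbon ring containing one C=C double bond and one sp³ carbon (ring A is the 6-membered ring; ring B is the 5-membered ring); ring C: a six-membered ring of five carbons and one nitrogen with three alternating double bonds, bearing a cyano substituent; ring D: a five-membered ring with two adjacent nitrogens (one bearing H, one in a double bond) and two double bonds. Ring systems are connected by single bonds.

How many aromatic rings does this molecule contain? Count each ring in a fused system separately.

Ring A is fully conjugated (every ring atom contributes a p orbital); 3 ring double bonds give 6 π electrons. Since 6 = 4n+2 (n=1), ring A is aromatic (benzene ring).
Ring B has one sp³ carbon, so it is not fully conjugated — not aromatic (cyclopentene ring).
Ring C is fully conjugated (every ring atom contributes a p orbital); 3 ring double bonds give 6 π electrons. That satisfies 4n+2 with n=1, so ring C is aromatic (pyridine).
Ring D is planar and fully conjugated; 2 ring double bonds (4 π electrons) plus a heteroatom lone pair (2) give 6 π electrons. Since 6 = 4n+2 (n=1), ring D is aromatic (pyrazole).
Aromatic: A, C, D. Total: 3.

3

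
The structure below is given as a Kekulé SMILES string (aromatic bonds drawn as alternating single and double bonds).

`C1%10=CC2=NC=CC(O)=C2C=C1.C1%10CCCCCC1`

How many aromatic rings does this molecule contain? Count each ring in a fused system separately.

2

The SMILES encodes two fused six-membered rings, each with three alternating double bonds; one ring is all carbon and the other has one ring nitrogen; a seven-membered saturated carbon ring.
The fused 6/6-membered bicyclic (with one nitrogen) is a single π system with 10 sp² atoms and 10 π electrons from ring double bonds. 10 = 4(2)+2, so the system is aromatic and both rings count as aromatic (quinoline).
The 7-membered ring has only sp³ atoms, so it is not fully conjugated — not aromatic (cycloheptane).
2 of the 3 rings are aromatic. Total: 2.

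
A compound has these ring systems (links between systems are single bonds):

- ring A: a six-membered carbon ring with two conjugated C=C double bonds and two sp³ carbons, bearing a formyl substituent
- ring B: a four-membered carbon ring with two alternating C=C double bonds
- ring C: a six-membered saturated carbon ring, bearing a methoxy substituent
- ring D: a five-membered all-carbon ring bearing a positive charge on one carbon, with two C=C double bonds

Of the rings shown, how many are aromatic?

0

Ring A has two sp³ carbons, so it is not fully conjugated — not aromatic (1,3-cyclohexadiene).
Ring B has only sp² ring atoms; a planar conformation would have a fully conjugated π system of 4 electrons. But 4 = 4(1), which is 4n not 4n+2, so ring B is not aromatic (cyclobutadiene) — cyclobutadiene is antiaromatic and distorts to a rectangle.
Ring C has only sp³ atoms, so it is not fully conjugated — not aromatic (cyclohexane).
Ring D has only sp² ring atoms; a planar conformation would have a fully conjugated π system of 4 electrons. But 4 = 4(1), which is 4n not 4n+2, so ring D is not aromatic (cyclopentadienyl cation).
No ring is aromatic. Total: 0.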